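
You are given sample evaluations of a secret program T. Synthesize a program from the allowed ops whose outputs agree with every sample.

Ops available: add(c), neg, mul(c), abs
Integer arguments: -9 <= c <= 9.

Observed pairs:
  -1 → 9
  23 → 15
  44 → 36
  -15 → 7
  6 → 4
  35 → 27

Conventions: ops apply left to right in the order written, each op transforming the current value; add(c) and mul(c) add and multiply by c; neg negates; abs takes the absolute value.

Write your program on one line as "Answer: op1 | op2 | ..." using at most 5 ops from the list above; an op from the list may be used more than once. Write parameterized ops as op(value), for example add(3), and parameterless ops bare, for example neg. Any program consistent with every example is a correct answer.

abs | add(-9) | neg | abs | add(1)

Check, running the answer program on each example:
  -1 -> 1 -> -8 -> 8 -> 8 -> 9
  23 -> 23 -> 14 -> -14 -> 14 -> 15
  44 -> 44 -> 35 -> -35 -> 35 -> 36
  -15 -> 15 -> 6 -> -6 -> 6 -> 7
  6 -> 6 -> -3 -> 3 -> 3 -> 4
  35 -> 35 -> 26 -> -26 -> 26 -> 27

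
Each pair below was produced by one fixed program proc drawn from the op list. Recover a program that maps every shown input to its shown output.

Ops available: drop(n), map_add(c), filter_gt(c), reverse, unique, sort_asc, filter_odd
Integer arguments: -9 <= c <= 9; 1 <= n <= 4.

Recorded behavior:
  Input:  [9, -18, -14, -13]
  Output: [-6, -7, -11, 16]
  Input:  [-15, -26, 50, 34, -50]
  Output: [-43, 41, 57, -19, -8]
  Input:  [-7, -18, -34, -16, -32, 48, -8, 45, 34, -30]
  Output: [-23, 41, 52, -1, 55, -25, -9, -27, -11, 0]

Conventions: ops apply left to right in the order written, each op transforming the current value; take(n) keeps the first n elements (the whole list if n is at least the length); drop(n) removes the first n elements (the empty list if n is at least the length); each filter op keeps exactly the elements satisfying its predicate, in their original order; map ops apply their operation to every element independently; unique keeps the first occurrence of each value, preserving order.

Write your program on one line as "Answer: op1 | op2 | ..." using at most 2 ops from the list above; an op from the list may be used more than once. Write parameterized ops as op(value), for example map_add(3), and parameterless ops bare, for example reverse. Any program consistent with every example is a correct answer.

reverse | map_add(7)

Check, running the answer program on each example:
  [9, -18, -14, -13] -> [-13, -14, -18, 9] -> [-6, -7, -11, 16]
  [-15, -26, 50, 34, -50] -> [-50, 34, 50, -26, -15] -> [-43, 41, 57, -19, -8]
  [-7, -18, -34, -16, -32, 48, -8, 45, 34, -30] -> [-30, 34, 45, -8, 48, -32, -16, -34, -18, -7] -> [-23, 41, 52, -1, 55, -25, -9, -27, -11, 0]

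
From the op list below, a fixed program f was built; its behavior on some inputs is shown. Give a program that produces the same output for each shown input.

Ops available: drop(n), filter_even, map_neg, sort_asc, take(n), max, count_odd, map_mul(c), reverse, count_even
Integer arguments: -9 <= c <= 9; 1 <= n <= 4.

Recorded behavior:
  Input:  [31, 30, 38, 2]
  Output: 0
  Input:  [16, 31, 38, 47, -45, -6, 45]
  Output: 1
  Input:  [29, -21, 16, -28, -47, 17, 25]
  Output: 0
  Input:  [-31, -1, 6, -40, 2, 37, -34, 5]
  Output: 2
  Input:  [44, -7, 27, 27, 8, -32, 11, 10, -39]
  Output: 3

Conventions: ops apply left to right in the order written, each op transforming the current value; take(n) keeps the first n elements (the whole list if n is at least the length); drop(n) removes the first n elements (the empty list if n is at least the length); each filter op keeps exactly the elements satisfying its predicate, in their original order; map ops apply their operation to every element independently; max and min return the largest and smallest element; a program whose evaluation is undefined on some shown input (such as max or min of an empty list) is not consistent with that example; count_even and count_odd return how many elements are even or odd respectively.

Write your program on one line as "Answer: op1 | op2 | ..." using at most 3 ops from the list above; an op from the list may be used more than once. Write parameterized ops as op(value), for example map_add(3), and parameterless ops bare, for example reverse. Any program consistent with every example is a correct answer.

drop(4) | count_even

Check, running the answer program on each example:
  [31, 30, 38, 2] -> [] -> 0
  [16, 31, 38, 47, -45, -6, 45] -> [-45, -6, 45] -> 1
  [29, -21, 16, -28, -47, 17, 25] -> [-47, 17, 25] -> 0
  [-31, -1, 6, -40, 2, 37, -34, 5] -> [2, 37, -34, 5] -> 2
  [44, -7, 27, 27, 8, -32, 11, 10, -39] -> [8, -32, 11, 10, -39] -> 3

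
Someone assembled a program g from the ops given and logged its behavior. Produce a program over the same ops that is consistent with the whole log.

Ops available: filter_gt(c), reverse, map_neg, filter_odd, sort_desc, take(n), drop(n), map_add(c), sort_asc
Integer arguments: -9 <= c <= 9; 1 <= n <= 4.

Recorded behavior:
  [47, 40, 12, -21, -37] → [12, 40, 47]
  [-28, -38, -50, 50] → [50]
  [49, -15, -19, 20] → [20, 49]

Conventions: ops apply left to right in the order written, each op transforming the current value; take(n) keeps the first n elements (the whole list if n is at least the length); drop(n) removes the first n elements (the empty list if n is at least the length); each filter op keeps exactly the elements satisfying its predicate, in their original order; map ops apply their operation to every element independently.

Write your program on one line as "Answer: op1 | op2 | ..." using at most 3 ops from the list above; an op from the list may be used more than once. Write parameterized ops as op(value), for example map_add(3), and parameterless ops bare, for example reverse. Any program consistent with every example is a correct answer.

filter_gt(0) | reverse

Check, running the answer program on each example:
  [47, 40, 12, -21, -37] -> [47, 40, 12] -> [12, 40, 47]
  [-28, -38, -50, 50] -> [50] -> [50]
  [49, -15, -19, 20] -> [49, 20] -> [20, 49]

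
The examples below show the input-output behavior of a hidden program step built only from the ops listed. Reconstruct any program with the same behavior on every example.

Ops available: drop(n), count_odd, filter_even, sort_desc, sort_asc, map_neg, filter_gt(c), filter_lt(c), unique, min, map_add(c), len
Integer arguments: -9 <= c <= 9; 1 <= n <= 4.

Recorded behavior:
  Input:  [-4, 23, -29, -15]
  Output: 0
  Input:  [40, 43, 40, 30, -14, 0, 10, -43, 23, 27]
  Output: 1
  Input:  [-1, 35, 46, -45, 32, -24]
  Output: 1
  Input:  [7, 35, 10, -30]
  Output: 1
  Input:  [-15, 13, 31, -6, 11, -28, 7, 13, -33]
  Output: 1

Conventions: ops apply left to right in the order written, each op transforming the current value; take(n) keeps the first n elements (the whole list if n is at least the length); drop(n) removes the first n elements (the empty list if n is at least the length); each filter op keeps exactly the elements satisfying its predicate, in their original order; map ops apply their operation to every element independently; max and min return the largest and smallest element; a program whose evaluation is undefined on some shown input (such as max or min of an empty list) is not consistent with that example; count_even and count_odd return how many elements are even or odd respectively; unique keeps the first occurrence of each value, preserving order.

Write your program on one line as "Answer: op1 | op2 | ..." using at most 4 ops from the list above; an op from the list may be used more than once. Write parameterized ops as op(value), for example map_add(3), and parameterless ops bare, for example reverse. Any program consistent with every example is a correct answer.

drop(3) | filter_even | filter_lt(-9) | len

Check, running the answer program on each example:
  [-4, 23, -29, -15] -> [-15] -> [] -> [] -> 0
  [40, 43, 40, 30, -14, 0, 10, -43, 23, 27] -> [30, -14, 0, 10, -43, 23, 27] -> [30, -14, 0, 10] -> [-14] -> 1
  [-1, 35, 46, -45, 32, -24] -> [-45, 32, -24] -> [32, -24] -> [-24] -> 1
  [7, 35, 10, -30] -> [-30] -> [-30] -> [-30] -> 1
  [-15, 13, 31, -6, 11, -28, 7, 13, -33] -> [-6, 11, -28, 7, 13, -33] -> [-6, -28] -> [-28] -> 1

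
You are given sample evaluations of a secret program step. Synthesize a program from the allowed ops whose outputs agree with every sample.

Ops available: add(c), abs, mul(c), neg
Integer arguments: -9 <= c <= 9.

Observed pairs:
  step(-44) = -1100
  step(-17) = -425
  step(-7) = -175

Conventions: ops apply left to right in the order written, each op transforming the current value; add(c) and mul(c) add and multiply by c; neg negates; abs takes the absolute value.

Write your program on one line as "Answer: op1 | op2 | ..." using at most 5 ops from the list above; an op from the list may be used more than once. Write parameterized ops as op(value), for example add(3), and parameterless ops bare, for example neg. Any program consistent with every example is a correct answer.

mul(5) | abs | mul(5) | neg

Check, running the answer program on each example:
  -44 -> -220 -> 220 -> 1100 -> -1100
  -17 -> -85 -> 85 -> 425 -> -425
  -7 -> -35 -> 35 -> 175 -> -175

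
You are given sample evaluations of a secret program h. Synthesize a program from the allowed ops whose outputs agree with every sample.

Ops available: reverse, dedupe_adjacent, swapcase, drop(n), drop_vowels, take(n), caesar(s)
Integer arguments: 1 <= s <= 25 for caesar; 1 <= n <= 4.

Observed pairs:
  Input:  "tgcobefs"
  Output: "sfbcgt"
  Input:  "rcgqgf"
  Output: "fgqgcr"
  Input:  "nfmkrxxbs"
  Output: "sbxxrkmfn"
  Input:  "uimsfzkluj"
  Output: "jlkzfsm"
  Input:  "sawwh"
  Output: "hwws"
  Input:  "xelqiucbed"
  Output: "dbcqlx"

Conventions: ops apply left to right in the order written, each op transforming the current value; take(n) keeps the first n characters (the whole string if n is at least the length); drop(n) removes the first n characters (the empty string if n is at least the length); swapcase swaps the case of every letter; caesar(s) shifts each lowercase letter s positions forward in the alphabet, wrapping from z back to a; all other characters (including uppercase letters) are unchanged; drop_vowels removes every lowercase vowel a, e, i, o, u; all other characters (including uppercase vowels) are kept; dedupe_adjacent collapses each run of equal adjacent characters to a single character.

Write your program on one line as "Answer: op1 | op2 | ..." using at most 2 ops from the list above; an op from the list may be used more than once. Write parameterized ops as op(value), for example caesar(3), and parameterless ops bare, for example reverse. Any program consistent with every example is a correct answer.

drop_vowels | reverse

Check, running the answer program on each example:
  "tgcobefs" -> "tgcbfs" -> "sfbcgt"
  "rcgqgf" -> "rcgqgf" -> "fgqgcr"
  "nfmkrxxbs" -> "nfmkrxxbs" -> "sbxxrkmfn"
  "uimsfzkluj" -> "msfzklj" -> "jlkzfsm"
  "sawwh" -> "swwh" -> "hwws"
  "xelqiucbed" -> "xlqcbd" -> "dbcqlx"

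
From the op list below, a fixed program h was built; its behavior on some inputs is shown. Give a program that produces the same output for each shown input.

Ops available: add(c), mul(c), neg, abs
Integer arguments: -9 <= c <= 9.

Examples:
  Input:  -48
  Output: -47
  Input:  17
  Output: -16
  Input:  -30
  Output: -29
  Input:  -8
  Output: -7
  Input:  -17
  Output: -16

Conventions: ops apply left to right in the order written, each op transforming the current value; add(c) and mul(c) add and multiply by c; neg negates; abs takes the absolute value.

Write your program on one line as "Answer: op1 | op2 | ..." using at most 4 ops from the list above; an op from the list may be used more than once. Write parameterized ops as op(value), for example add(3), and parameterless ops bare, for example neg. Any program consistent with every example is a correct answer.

abs | add(-1) | neg

Check, running the answer program on each example:
  -48 -> 48 -> 47 -> -47
  17 -> 17 -> 16 -> -16
  -30 -> 30 -> 29 -> -29
  -8 -> 8 -> 7 -> -7
  -17 -> 17 -> 16 -> -16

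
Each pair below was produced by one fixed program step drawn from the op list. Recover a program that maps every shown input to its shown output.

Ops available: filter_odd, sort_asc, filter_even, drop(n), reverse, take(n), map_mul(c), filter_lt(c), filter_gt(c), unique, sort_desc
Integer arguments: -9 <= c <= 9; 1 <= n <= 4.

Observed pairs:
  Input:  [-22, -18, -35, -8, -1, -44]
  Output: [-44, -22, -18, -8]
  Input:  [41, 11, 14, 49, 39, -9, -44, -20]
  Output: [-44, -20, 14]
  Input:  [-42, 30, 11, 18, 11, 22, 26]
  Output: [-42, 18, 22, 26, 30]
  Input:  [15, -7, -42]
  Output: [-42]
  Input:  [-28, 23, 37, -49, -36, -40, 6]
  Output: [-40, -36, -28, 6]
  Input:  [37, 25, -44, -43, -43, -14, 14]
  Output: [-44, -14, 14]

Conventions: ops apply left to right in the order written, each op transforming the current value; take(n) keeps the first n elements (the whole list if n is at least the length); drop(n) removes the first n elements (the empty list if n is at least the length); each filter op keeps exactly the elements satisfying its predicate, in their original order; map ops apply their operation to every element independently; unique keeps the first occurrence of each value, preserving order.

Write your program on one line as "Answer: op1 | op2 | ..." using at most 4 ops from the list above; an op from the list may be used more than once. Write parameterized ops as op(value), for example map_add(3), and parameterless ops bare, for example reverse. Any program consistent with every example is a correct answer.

unique | sort_asc | filter_even

Check, running the answer program on each example:
  [-22, -18, -35, -8, -1, -44] -> [-22, -18, -35, -8, -1, -44] -> [-44, -35, -22, -18, -8, -1] -> [-44, -22, -18, -8]
  [41, 11, 14, 49, 39, -9, -44, -20] -> [41, 11, 14, 49, 39, -9, -44, -20] -> [-44, -20, -9, 11, 14, 39, 41, 49] -> [-44, -20, 14]
  [-42, 30, 11, 18, 11, 22, 26] -> [-42, 30, 11, 18, 22, 26] -> [-42, 11, 18, 22, 26, 30] -> [-42, 18, 22, 26, 30]
  [15, -7, -42] -> [15, -7, -42] -> [-42, -7, 15] -> [-42]
  [-28, 23, 37, -49, -36, -40, 6] -> [-28, 23, 37, -49, -36, -40, 6] -> [-49, -40, -36, -28, 6, 23, 37] -> [-40, -36, -28, 6]
  [37, 25, -44, -43, -43, -14, 14] -> [37, 25, -44, -43, -14, 14] -> [-44, -43, -14, 14, 25, 37] -> [-44, -14, 14]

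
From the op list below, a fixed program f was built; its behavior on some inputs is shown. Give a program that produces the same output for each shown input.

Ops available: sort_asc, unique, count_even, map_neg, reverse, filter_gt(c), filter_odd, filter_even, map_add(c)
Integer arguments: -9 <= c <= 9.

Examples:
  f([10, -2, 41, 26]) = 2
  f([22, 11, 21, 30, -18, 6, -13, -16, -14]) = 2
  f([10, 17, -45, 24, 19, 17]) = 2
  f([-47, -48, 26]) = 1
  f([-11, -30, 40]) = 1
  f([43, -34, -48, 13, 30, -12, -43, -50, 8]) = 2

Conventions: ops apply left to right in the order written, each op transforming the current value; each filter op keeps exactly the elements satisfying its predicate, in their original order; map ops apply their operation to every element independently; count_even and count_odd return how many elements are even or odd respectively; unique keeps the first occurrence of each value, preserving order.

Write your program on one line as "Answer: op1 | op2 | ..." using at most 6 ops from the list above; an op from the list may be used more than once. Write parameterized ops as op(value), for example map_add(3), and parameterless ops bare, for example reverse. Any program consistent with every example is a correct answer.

reverse | filter_gt(4) | filter_gt(6) | map_add(-8) | sort_asc | count_even

Check, running the answer program on each example:
  [10, -2, 41, 26] -> [26, 41, -2, 10] -> [26, 41, 10] -> [26, 41, 10] -> [18, 33, 2] -> [2, 18, 33] -> 2
  [22, 11, 21, 30, -18, 6, -13, -16, -14] -> [-14, -16, -13, 6, -18, 30, 21, 11, 22] -> [6, 30, 21, 11, 22] -> [30, 21, 11, 22] -> [22, 13, 3, 14] -> [3, 13, 14, 22] -> 2
  [10, 17, -45, 24, 19, 17] -> [17, 19, 24, -45, 17, 10] -> [17, 19, 24, 17, 10] -> [17, 19, 24, 17, 10] -> [9, 11, 16, 9, 2] -> [2, 9, 9, 11, 16] -> 2
  [-47, -48, 26] -> [26, -48, -47] -> [26] -> [26] -> [18] -> [18] -> 1
  [-11, -30, 40] -> [40, -30, -11] -> [40] -> [40] -> [32] -> [32] -> 1
  [43, -34, -48, 13, 30, -12, -43, -50, 8] -> [8, -50, -43, -12, 30, 13, -48, -34, 43] -> [8, 30, 13, 43] -> [8, 30, 13, 43] -> [0, 22, 5, 35] -> [0, 5, 22, 35] -> 2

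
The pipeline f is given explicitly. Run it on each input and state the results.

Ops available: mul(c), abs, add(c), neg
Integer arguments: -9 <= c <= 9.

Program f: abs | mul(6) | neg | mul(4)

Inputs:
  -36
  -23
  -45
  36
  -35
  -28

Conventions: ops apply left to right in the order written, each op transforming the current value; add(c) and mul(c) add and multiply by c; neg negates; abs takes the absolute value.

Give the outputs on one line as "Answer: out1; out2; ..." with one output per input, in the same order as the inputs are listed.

-864; -552; -1080; -864; -840; -672

Execution, op by op:
  -36 -> 36 -> 216 -> -216 -> -864
  -23 -> 23 -> 138 -> -138 -> -552
  -45 -> 45 -> 270 -> -270 -> -1080
  36 -> 36 -> 216 -> -216 -> -864
  -35 -> 35 -> 210 -> -210 -> -840
  -28 -> 28 -> 168 -> -168 -> -672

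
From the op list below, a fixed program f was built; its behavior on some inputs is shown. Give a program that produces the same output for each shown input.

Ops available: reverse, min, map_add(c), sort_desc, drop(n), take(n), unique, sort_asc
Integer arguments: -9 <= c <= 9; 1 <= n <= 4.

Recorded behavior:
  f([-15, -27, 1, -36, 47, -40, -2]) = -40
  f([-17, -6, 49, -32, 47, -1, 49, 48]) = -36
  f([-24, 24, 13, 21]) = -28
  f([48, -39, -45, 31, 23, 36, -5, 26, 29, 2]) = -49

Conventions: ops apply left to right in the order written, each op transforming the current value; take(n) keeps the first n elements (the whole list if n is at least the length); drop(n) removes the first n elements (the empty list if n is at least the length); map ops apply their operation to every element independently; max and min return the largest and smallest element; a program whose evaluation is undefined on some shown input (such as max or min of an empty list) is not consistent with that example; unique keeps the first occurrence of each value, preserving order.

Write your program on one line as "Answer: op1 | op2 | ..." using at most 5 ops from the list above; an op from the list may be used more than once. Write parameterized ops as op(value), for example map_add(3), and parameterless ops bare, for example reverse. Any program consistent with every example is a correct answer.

take(4) | sort_desc | map_add(-4) | sort_asc | min

Check, running the answer program on each example:
  [-15, -27, 1, -36, 47, -40, -2] -> [-15, -27, 1, -36] -> [1, -15, -27, -36] -> [-3, -19, -31, -40] -> [-40, -31, -19, -3] -> -40
  [-17, -6, 49, -32, 47, -1, 49, 48] -> [-17, -6, 49, -32] -> [49, -6, -17, -32] -> [45, -10, -21, -36] -> [-36, -21, -10, 45] -> -36
  [-24, 24, 13, 21] -> [-24, 24, 13, 21] -> [24, 21, 13, -24] -> [20, 17, 9, -28] -> [-28, 9, 17, 20] -> -28
  [48, -39, -45, 31, 23, 36, -5, 26, 29, 2] -> [48, -39, -45, 31] -> [48, 31, -39, -45] -> [44, 27, -43, -49] -> [-49, -43, 27, 44] -> -49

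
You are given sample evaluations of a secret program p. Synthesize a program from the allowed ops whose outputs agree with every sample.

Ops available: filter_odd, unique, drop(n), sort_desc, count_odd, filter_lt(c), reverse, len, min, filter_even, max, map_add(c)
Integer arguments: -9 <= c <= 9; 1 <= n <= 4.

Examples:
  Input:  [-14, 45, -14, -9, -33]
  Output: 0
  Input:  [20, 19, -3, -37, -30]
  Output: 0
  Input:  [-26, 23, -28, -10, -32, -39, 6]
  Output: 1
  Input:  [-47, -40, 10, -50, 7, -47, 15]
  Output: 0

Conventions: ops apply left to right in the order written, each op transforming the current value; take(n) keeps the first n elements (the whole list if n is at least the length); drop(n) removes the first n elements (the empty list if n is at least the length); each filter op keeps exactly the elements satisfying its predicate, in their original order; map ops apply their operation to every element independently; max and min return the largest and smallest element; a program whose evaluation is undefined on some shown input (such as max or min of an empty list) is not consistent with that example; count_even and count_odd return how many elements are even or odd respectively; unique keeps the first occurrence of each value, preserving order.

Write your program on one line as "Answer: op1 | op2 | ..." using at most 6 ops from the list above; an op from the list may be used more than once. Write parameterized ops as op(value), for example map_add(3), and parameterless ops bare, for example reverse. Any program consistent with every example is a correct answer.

filter_even | unique | map_add(6) | drop(3) | filter_lt(-8) | len

Check, running the answer program on each example:
  [-14, 45, -14, -9, -33] -> [-14, -14] -> [-14] -> [-8] -> [] -> [] -> 0
  [20, 19, -3, -37, -30] -> [20, -30] -> [20, -30] -> [26, -24] -> [] -> [] -> 0
  [-26, 23, -28, -10, -32, -39, 6] -> [-26, -28, -10, -32, 6] -> [-26, -28, -10, -32, 6] -> [-20, -22, -4, -26, 12] -> [-26, 12] -> [-26] -> 1
  [-47, -40, 10, -50, 7, -47, 15] -> [-40, 10, -50] -> [-40, 10, -50] -> [-34, 16, -44] -> [] -> [] -> 0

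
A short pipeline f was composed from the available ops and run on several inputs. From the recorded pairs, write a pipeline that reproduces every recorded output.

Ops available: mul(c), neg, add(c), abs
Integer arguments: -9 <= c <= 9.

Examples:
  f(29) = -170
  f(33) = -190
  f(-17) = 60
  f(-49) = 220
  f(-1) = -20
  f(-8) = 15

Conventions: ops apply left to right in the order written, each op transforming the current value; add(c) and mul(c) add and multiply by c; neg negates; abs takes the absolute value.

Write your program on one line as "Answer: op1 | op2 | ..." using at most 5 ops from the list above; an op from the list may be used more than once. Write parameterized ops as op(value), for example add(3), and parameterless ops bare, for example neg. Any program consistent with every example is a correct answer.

add(9) | add(-4) | neg | mul(5)

Check, running the answer program on each example:
  29 -> 38 -> 34 -> -34 -> -170
  33 -> 42 -> 38 -> -38 -> -190
  -17 -> -8 -> -12 -> 12 -> 60
  -49 -> -40 -> -44 -> 44 -> 220
  -1 -> 8 -> 4 -> -4 -> -20
  -8 -> 1 -> -3 -> 3 -> 15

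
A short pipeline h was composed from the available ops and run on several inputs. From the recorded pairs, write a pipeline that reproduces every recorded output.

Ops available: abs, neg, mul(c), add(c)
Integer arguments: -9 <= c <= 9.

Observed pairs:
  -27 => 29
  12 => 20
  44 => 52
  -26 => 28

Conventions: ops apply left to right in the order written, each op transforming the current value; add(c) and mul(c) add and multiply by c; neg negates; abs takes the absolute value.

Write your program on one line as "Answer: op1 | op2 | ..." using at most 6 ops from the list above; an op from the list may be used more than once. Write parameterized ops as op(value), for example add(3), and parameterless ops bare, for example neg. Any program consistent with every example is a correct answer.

add(3) | neg | abs | neg | add(-5) | abs

Check, running the answer program on each example:
  -27 -> -24 -> 24 -> 24 -> -24 -> -29 -> 29
  12 -> 15 -> -15 -> 15 -> -15 -> -20 -> 20
  44 -> 47 -> -47 -> 47 -> -47 -> -52 -> 52
  -26 -> -23 -> 23 -> 23 -> -23 -> -28 -> 28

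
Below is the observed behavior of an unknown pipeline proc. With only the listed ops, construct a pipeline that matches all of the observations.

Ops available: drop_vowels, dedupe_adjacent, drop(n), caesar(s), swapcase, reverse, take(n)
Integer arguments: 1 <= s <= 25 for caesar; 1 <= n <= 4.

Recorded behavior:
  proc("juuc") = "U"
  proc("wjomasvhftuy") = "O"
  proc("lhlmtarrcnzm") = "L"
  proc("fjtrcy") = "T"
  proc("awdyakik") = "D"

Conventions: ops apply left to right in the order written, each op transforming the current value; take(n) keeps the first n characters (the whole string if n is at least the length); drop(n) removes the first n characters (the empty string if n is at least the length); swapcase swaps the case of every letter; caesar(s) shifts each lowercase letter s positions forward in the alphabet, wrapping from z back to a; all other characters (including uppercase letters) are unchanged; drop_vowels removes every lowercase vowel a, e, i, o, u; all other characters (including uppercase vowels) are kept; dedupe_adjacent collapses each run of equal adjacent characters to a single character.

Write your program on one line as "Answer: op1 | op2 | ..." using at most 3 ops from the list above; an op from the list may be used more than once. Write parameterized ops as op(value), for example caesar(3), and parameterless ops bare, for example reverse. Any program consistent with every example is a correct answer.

drop(2) | swapcase | take(1)

Check, running the answer program on each example:
  "juuc" -> "uc" -> "UC" -> "U"
  "wjomasvhftuy" -> "omasvhftuy" -> "OMASVHFTUY" -> "O"
  "lhlmtarrcnzm" -> "lmtarrcnzm" -> "LMTARRCNZM" -> "L"
  "fjtrcy" -> "trcy" -> "TRCY" -> "T"
  "awdyakik" -> "dyakik" -> "DYAKIK" -> "D"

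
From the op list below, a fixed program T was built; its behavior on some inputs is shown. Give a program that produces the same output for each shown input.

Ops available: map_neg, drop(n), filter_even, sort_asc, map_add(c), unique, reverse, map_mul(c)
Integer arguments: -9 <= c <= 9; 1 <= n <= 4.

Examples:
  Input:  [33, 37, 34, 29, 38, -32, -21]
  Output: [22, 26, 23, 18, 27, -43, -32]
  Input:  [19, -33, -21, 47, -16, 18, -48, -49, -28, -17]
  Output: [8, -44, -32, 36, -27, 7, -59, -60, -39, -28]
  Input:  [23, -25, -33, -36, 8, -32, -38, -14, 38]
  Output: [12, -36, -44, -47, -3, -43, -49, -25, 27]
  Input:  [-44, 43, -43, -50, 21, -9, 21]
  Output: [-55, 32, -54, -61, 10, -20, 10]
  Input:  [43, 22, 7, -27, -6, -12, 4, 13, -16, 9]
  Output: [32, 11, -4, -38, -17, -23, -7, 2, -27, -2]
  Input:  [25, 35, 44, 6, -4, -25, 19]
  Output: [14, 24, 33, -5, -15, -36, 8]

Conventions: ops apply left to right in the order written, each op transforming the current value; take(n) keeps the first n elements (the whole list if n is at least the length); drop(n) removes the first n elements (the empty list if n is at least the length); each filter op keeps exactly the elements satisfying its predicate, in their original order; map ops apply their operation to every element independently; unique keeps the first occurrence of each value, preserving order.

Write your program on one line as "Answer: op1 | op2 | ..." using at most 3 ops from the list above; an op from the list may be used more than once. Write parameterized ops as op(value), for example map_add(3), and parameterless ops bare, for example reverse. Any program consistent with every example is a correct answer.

map_add(-9) | map_add(-2)

Check, running the answer program on each example:
  [33, 37, 34, 29, 38, -32, -21] -> [24, 28, 25, 20, 29, -41, -30] -> [22, 26, 23, 18, 27, -43, -32]
  [19, -33, -21, 47, -16, 18, -48, -49, -28, -17] -> [10, -42, -30, 38, -25, 9, -57, -58, -37, -26] -> [8, -44, -32, 36, -27, 7, -59, -60, -39, -28]
  [23, -25, -33, -36, 8, -32, -38, -14, 38] -> [14, -34, -42, -45, -1, -41, -47, -23, 29] -> [12, -36, -44, -47, -3, -43, -49, -25, 27]
  [-44, 43, -43, -50, 21, -9, 21] -> [-53, 34, -52, -59, 12, -18, 12] -> [-55, 32, -54, -61, 10, -20, 10]
  [43, 22, 7, -27, -6, -12, 4, 13, -16, 9] -> [34, 13, -2, -36, -15, -21, -5, 4, -25, 0] -> [32, 11, -4, -38, -17, -23, -7, 2, -27, -2]
  [25, 35, 44, 6, -4, -25, 19] -> [16, 26, 35, -3, -13, -34, 10] -> [14, 24, 33, -5, -15, -36, 8]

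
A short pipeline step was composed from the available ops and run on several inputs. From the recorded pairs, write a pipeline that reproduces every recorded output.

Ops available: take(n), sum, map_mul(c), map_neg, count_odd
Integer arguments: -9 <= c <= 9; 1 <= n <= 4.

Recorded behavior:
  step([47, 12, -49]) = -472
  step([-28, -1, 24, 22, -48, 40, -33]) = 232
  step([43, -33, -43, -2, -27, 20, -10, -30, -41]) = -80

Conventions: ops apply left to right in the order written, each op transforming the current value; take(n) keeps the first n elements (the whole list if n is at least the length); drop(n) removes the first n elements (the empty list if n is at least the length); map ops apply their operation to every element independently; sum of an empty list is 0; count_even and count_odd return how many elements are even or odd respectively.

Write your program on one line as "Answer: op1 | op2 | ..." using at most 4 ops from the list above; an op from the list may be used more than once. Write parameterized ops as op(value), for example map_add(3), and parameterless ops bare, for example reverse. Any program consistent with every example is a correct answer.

take(2) | map_mul(-8) | sum

Check, running the answer program on each example:
  [47, 12, -49] -> [47, 12] -> [-376, -96] -> -472
  [-28, -1, 24, 22, -48, 40, -33] -> [-28, -1] -> [224, 8] -> 232
  [43, -33, -43, -2, -27, 20, -10, -30, -41] -> [43, -33] -> [-344, 264] -> -80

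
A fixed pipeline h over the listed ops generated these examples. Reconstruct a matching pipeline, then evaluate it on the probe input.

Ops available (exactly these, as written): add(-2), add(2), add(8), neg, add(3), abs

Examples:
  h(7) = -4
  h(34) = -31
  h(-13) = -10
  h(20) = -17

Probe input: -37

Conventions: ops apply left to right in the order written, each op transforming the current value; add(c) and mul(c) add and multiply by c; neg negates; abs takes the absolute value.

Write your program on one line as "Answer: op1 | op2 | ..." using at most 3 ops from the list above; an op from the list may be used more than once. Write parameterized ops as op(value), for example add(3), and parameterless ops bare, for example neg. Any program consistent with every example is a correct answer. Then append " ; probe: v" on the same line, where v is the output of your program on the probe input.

abs | neg | add(3) ; probe: -34

Check, running the answer program on each example:
  7 -> 7 -> -7 -> -4
  34 -> 34 -> -34 -> -31
  -13 -> 13 -> -13 -> -10
  20 -> 20 -> -20 -> -17
  probe: -37 -> 37 -> -37 -> -34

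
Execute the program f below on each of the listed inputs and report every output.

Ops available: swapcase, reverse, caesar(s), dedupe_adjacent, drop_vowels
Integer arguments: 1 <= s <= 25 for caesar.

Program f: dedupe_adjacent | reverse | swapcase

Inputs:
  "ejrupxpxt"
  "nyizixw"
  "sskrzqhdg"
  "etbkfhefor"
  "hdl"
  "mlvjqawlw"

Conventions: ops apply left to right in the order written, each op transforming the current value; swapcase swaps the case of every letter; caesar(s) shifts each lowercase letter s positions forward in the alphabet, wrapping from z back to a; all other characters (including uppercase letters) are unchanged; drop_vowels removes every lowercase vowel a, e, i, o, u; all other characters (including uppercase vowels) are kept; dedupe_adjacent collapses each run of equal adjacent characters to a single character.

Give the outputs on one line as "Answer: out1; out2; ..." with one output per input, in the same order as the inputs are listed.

"TXPXPURJE"; "WXIZIYN"; "GDHQZRKS"; "ROFEHFKBTE"; "LDH"; "WLWAQJVLM"

Execution, op by op:
  "ejrupxpxt" -> "ejrupxpxt" -> "txpxpurje" -> "TXPXPURJE"
  "nyizixw" -> "nyizixw" -> "wxiziyn" -> "WXIZIYN"
  "sskrzqhdg" -> "skrzqhdg" -> "gdhqzrks" -> "GDHQZRKS"
  "etbkfhefor" -> "etbkfhefor" -> "rofehfkbte" -> "ROFEHFKBTE"
  "hdl" -> "hdl" -> "ldh" -> "LDH"
  "mlvjqawlw" -> "mlvjqawlw" -> "wlwaqjvlm" -> "WLWAQJVLM"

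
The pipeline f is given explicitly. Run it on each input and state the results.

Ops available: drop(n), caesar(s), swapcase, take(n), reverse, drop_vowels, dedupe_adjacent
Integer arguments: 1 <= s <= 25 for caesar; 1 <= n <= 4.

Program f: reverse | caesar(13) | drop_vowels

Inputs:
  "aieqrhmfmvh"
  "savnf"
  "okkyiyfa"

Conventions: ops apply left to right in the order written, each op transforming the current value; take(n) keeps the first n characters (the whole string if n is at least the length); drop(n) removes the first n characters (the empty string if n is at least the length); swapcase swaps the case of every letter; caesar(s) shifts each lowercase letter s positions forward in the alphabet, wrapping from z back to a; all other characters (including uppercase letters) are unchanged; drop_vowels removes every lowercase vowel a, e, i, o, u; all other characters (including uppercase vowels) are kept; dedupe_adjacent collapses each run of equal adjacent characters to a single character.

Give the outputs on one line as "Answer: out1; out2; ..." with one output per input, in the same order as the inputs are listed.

"zszdrvn"; "snf"; "nslvlxxb"

Execution, op by op:
  "aieqrhmfmvh" -> "hvmfmhrqeia" -> "uizszuedrvn" -> "zszdrvn"
  "savnf" -> "fnvas" -> "sainf" -> "snf"
  "okkyiyfa" -> "afyiykko" -> "nslvlxxb" -> "nslvlxxb"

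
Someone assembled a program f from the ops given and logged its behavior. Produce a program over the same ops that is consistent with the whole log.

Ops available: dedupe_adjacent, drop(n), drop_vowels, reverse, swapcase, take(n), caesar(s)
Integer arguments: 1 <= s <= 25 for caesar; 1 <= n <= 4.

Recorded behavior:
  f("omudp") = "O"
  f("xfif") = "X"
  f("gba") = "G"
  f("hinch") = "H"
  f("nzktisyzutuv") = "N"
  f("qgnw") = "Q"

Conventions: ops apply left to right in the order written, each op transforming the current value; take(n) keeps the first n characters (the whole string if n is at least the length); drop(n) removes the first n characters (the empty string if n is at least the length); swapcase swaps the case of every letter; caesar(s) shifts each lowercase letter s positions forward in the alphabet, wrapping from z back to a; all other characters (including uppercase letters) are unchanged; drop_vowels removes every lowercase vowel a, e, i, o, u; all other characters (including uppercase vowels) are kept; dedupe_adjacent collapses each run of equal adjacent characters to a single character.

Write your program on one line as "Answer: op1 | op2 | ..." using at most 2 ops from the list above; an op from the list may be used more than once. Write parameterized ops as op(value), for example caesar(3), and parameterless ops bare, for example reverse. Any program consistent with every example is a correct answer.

swapcase | take(1)

Check, running the answer program on each example:
  "omudp" -> "OMUDP" -> "O"
  "xfif" -> "XFIF" -> "X"
  "gba" -> "GBA" -> "G"
  "hinch" -> "HINCH" -> "H"
  "nzktisyzutuv" -> "NZKTISYZUTUV" -> "N"
  "qgnw" -> "QGNW" -> "Q"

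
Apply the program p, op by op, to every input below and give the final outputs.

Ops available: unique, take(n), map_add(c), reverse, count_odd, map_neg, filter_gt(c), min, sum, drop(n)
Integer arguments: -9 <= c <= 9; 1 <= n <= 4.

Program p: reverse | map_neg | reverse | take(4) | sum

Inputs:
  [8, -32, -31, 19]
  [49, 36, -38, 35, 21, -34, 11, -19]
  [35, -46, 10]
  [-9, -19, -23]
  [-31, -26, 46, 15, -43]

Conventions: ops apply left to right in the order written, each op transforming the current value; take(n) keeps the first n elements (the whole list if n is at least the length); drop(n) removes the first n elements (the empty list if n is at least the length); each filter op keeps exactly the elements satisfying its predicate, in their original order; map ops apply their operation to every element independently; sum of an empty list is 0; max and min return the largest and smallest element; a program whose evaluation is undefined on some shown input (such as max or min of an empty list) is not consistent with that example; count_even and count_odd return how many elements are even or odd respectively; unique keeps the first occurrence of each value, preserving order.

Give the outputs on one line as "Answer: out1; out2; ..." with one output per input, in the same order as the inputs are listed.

36; -82; 1; 51; -4

Execution, op by op:
  [8, -32, -31, 19] -> [19, -31, -32, 8] -> [-19, 31, 32, -8] -> [-8, 32, 31, -19] -> [-8, 32, 31, -19] -> 36
  [49, 36, -38, 35, 21, -34, 11, -19] -> [-19, 11, -34, 21, 35, -38, 36, 49] -> [19, -11, 34, -21, -35, 38, -36, -49] -> [-49, -36, 38, -35, -21, 34, -11, 19] -> [-49, -36, 38, -35] -> -82
  [35, -46, 10] -> [10, -46, 35] -> [-10, 46, -35] -> [-35, 46, -10] -> [-35, 46, -10] -> 1
  [-9, -19, -23] -> [-23, -19, -9] -> [23, 19, 9] -> [9, 19, 23] -> [9, 19, 23] -> 51
  [-31, -26, 46, 15, -43] -> [-43, 15, 46, -26, -31] -> [43, -15, -46, 26, 31] -> [31, 26, -46, -15, 43] -> [31, 26, -46, -15] -> -4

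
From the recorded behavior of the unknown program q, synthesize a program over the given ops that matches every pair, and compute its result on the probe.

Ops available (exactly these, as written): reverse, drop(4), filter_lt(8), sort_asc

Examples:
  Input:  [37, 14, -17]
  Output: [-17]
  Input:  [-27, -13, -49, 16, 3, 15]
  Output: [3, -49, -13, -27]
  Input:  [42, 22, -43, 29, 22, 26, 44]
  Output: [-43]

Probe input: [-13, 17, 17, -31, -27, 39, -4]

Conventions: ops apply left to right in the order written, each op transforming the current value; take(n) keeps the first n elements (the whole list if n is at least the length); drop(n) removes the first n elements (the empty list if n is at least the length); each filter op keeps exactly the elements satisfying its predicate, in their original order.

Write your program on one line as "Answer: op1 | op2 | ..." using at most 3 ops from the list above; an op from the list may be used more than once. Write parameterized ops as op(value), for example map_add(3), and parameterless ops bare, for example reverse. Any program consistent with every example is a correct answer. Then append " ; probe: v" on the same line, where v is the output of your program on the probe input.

reverse | filter_lt(8) ; probe: [-4, -27, -31, -13]

Check, running the answer program on each example:
  [37, 14, -17] -> [-17, 14, 37] -> [-17]
  [-27, -13, -49, 16, 3, 15] -> [15, 3, 16, -49, -13, -27] -> [3, -49, -13, -27]
  [42, 22, -43, 29, 22, 26, 44] -> [44, 26, 22, 29, -43, 22, 42] -> [-43]
  probe: [-13, 17, 17, -31, -27, 39, -4] -> [-4, 39, -27, -31, 17, 17, -13] -> [-4, -27, -31, -13]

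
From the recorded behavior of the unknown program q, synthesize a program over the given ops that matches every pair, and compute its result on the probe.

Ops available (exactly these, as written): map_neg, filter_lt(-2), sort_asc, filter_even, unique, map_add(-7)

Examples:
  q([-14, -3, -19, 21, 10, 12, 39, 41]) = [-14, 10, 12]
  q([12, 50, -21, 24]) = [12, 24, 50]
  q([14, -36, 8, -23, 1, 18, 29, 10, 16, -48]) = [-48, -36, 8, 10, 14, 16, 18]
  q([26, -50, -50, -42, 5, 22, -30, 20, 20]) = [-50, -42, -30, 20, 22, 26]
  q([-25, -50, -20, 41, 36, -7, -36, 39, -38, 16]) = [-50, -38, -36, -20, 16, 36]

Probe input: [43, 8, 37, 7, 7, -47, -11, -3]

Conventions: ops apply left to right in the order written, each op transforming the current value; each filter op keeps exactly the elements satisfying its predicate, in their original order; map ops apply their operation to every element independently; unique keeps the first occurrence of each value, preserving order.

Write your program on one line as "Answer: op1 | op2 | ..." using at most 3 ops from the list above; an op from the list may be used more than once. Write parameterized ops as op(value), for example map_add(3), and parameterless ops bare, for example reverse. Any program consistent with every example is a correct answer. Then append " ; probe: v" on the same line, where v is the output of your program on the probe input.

filter_even | sort_asc | unique ; probe: [8]

Check, running the answer program on each example:
  [-14, -3, -19, 21, 10, 12, 39, 41] -> [-14, 10, 12] -> [-14, 10, 12] -> [-14, 10, 12]
  [12, 50, -21, 24] -> [12, 50, 24] -> [12, 24, 50] -> [12, 24, 50]
  [14, -36, 8, -23, 1, 18, 29, 10, 16, -48] -> [14, -36, 8, 18, 10, 16, -48] -> [-48, -36, 8, 10, 14, 16, 18] -> [-48, -36, 8, 10, 14, 16, 18]
  [26, -50, -50, -42, 5, 22, -30, 20, 20] -> [26, -50, -50, -42, 22, -30, 20, 20] -> [-50, -50, -42, -30, 20, 20, 22, 26] -> [-50, -42, -30, 20, 22, 26]
  [-25, -50, -20, 41, 36, -7, -36, 39, -38, 16] -> [-50, -20, 36, -36, -38, 16] -> [-50, -38, -36, -20, 16, 36] -> [-50, -38, -36, -20, 16, 36]
  probe: [43, 8, 37, 7, 7, -47, -11, -3] -> [8] -> [8] -> [8]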